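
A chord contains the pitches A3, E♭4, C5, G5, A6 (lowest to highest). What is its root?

A, Eb, C, G are the tones of an A half-diminished seventh chord (A–C–Eb–G), making A the root.

A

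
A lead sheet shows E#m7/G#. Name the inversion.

first inversion

E#m7/G# means E# minor seventh with G# in the bass. G# is the third of E# minor seventh (E#–G#–B#–D#), so this is first inversion.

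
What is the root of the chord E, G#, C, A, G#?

Reordering E, G#, C, A into stacked thirds gives A–C–E–G#; the bottom of that stack, A, is the root.

A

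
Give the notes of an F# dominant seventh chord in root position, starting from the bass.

F#, A#, C#, E

F# dominant seventh is F#–A#–C#–E. Root position puts the root (F#) in the bass, with the remaining tones above: F#, A#, C#, E.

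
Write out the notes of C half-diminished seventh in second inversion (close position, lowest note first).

Gb, Bb, C, Eb

Spelling C half-diminished seventh: C–Eb–Gb–Bb. In second inversion the fifth is bass, giving Gb, Bb, C, Eb from the bottom.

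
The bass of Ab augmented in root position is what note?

The root of Ab augmented (Ab–C–E) is Ab; that is the bass in root position.

Ab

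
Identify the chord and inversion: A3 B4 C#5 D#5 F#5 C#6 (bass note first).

B dominant ninth, third inversion

Reducing to letter names: A, B, C#, D#, F#. These stack in thirds as B–D#–F#–A–C# — a B dominant ninth chord.
A is the seventh of B dominant ninth; seventh in the bass means third inversion.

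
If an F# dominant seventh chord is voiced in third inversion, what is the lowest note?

E

In third inversion the seventh is lowest. For F# dominant seventh (F#–A#–C#–E) that is E.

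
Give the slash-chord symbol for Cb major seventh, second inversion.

Second inversion of Cb major seventh has the fifth (Gb) in the bass. As a slash chord: Cbmaj7/Gb.

Cbmaj7/Gb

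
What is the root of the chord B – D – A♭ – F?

The distinct letter names are B, D, Ab, F. Arranged as a stack of thirds they read B–D–F–Ab, so B is the root (a B diminished seventh chord).

B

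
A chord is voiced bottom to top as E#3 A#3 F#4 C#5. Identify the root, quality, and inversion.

Reducing to letter names: E#, A#, F#, C#. These stack in thirds as F#–A#–C#–E# — an F# major seventh chord.
E# is the seventh of F# major seventh; seventh in the bass means third inversion (figured bass 4/2).

F# major seventh, third inversion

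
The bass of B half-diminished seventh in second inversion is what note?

B half-diminished seventh is B–D–F–A. Second inversion places the fifth in the bass: F.

F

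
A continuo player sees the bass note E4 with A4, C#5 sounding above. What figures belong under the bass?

The notes E, A, C# stack in thirds as A–C#–E — an A major triad. The bass E is the fifth, so this is second inversion: figured 6/4.

6/4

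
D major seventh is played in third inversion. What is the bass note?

In third inversion the seventh is lowest. For D major seventh (D–F#–A–C#) that is C#.

C#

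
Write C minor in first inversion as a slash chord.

Cm/Eb

First inversion of C minor has the third (Eb) in the bass. As a slash chord: Cm/Eb.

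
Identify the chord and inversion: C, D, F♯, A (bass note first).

The pitch classes C, D, F#, A arrange in thirds as D–F#–A–C: a D dominant seventh chord.
C is the seventh of D dominant seventh; seventh in the bass means third inversion (figured bass 4/2).

D dominant seventh, third inversion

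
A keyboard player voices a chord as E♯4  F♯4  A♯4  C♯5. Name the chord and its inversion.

The distinct note names are E#, F#, A#, C#. Stacked in thirds they read F#–A#–C#–E#, which is a major seventh chord on F#.
With the seventh (E#) in the bass, the chord is in third inversion (figured bass 4/2).

F# major seventh, third inversion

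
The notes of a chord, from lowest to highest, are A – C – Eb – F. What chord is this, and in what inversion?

Reducing to letter names: A, C, Eb, F. These stack in thirds as F–A–C–Eb — an F dominant seventh chord.
A is the third of F dominant seventh; third in the bass means first inversion (figured bass 6/5).

F dominant seventh, first inversion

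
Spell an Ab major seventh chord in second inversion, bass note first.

Eb, G, Ab, C

Ab major seventh is Ab–C–Eb–G. Second inversion puts the fifth (Eb) in the bass, with the remaining tones above: Eb, G, Ab, C.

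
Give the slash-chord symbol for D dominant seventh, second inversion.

D7/A

Second inversion of D dominant seventh has the fifth (A) in the bass. As a slash chord: D7/A.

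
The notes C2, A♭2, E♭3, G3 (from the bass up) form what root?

The distinct letter names are C, Ab, Eb, G. Arranged as a stack of thirds they read Ab–C–Eb–G, so Ab is the root (an Ab major seventh chord).

Ab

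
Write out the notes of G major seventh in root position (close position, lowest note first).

G, B, D, F#

G major seventh is G–B–D–F#. Root position puts the root (G) in the bass, with the remaining tones above: G, B, D, F#.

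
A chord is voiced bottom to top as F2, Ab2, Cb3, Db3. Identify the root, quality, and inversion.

Db dominant seventh, first inversion

The pitch classes F, Ab, Cb, Db arrange in thirds as Db–F–Ab–Cb: a Db dominant seventh chord.
With the third (F) in the bass, the chord is in first inversion (figured bass 6/5).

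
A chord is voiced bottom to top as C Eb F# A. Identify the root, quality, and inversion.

The pitch classes C, Eb, F#, A arrange in thirds as F#–A–C–Eb: an F# diminished seventh chord.
The lowest note is C, the fifth of the chord, so this is second inversion (figured bass 4/3).

F# diminished seventh, second inversion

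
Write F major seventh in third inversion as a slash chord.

Fmaj7/E

Third inversion of F major seventh has the seventh (E) in the bass. As a slash chord: Fmaj7/E.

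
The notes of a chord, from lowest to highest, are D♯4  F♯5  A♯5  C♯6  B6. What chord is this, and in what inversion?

B major ninth, first inversion

Reducing to letter names: D#, F#, A#, C#, B. These stack in thirds as B–D#–F#–A#–C# — a B major ninth chord.
With the third (D#) in the bass, the chord is in first inversion.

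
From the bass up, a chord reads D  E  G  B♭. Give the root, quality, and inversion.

The distinct note names are D, E, G, Bb. Stacked in thirds they read E–G–Bb–D, which is a half-diminished seventh chord on E.
With the seventh (D) in the bass, the chord is in third inversion (figured bass 4/2).

E half-diminished seventh, third inversion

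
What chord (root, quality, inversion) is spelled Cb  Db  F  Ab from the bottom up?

Db dominant seventh, third inversion

The distinct note names are Cb, Db, F, Ab. Stacked in thirds they read Db–F–Ab–Cb, which is a dominant seventh chord on Db.
The lowest note is Cb, the seventh of the chord, so this is third inversion (figured bass 4/2).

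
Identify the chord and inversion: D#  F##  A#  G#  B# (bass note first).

G# major ninth, second inversion

Reducing to letter names: D#, F##, A#, G#, B#. These stack in thirds as G#–B#–D#–F##–A# — a G# major ninth chord.
With the fifth (D#) in the bass, the chord is in second inversion.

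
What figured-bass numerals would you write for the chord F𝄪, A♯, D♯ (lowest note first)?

6

The notes F##, A#, D# stack in thirds as D#–F##–A# — a D# major triad. The bass F## is the third, so this is first inversion: figured 6.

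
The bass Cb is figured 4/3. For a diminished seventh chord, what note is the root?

The figures 4/3 mean the fifth of the chord is in the bass. If Cb is the fifth of a diminished seventh chord, the root is F (chord tones F–Ab–Cb–Ebb).

F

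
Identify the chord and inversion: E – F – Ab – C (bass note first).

F minor-major seventh, third inversion

The distinct note names are E, F, Ab, C. Stacked in thirds they read F–Ab–C–E, which is a minor-major seventh chord on F.
With the seventh (E) in the bass, the chord is in third inversion (figured bass 4/2).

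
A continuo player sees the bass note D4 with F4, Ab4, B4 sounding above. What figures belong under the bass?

The notes D, F, Ab, B stack in thirds as B–D–F–Ab — a B diminished seventh chord. The bass D is the third, so this is first inversion: figured 6/5.

6/5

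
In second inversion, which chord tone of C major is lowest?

The fifth of C major (C–E–G) is G; that is the bass in second inversion.

G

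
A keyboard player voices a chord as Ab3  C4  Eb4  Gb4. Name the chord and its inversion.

Ab dominant seventh, root position

Reducing to letter names: Ab, C, Eb, Gb. These stack in thirds as Ab–C–Eb–Gb — an Ab dominant seventh chord.
With the root (Ab) in the bass, the chord is in root position (figured bass 7).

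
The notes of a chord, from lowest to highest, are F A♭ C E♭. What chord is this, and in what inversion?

Reducing to letter names: F, Ab, C, Eb. These stack in thirds as F–Ab–C–Eb — an F minor seventh chord.
With the root (F) in the bass, the chord is in root position (figured bass 7).

F minor seventh, root position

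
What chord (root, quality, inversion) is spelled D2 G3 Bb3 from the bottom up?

The pitch classes D, G, Bb arrange in thirds as G–Bb–D: a G minor triad.
The lowest note is D, the fifth of the chord, so this is second inversion (figured bass 6/4).

G minor, second inversion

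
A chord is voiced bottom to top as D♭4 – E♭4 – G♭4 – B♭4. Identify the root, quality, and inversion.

Eb minor seventh, third inversion

Reducing to letter names: Db, Eb, Gb, Bb. These stack in thirds as Eb–Gb–Bb–Db — an Eb minor seventh chord.
With the seventh (Db) in the bass, the chord is in third inversion (figured bass 4/2).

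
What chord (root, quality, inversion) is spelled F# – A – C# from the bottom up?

The pitch classes F#, A, C# arrange in thirds as F#–A–C#: an F# minor triad.
F# is the root of F# minor; root in the bass means root position (figured bass 5/3).

F# minor, root position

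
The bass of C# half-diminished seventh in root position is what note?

C#

The root of C# half-diminished seventh (C#–E–G–B) is C#; that is the bass in root position.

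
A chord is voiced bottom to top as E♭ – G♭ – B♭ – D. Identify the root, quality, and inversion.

Eb minor-major seventh, root position

The distinct note names are Eb, Gb, Bb, D. Stacked in thirds they read Eb–Gb–Bb–D, which is a minor-major seventh chord on Eb.
With the root (Eb) in the bass, the chord is in root position (figured bass 7).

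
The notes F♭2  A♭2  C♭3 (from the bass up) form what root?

The distinct letter names are Fb, Ab, Cb. Arranged as a stack of thirds they read Fb–Ab–Cb, so Fb is the root (an Fb major triad).

Fb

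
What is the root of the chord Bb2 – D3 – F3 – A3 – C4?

Bb

Bb, D, F, A, C are the tones of a Bb major ninth chord (Bb–D–F–A–C), making Bb the root.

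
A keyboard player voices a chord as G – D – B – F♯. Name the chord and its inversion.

G major seventh, root position

The pitch classes G, D, B, F# arrange in thirds as G–B–D–F#: a G major seventh chord.
The lowest note is G, the root of the chord, so this is root position (figured bass 7).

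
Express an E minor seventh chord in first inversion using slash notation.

First inversion of E minor seventh has the third (G) in the bass. As a slash chord: Em7/G.

Em7/G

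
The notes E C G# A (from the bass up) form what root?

A

E, C, G#, A are the tones of an A minor-major seventh chord (A–C–E–G#), making A the root.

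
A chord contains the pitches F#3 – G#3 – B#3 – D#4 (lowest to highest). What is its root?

G#

F#, G#, B#, D# are the tones of a G# dominant seventh chord (G#–B#–D#–F#), making G# the root.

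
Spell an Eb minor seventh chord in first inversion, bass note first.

Gb, Bb, Db, Eb

The chord tones are Eb–Gb–Bb–Db. With the third (Gb) lowest for first inversion: Gb, Bb, Db, Eb.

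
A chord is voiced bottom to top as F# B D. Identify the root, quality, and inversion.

The distinct note names are F#, B, D. Stacked in thirds they read B–D–F#, which is a minor triad on B.
The lowest note is F#, the fifth of the chord, so this is second inversion (figured bass 6/4).

B minor, second inversion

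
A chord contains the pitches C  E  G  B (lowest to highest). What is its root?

C

Reordering C, E, G, B into stacked thirds gives C–E–G–B; the bottom of that stack, C, is the root.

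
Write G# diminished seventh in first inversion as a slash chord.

First inversion of G# diminished seventh has the third (B) in the bass. As a slash chord: G#dim7/B.

G#dim7/B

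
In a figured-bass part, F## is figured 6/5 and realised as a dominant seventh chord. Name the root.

D#

The figures 6/5 mean the third of the chord is in the bass. If F## is the third of a dominant seventh chord, the root is D# (chord tones D#–F##–A#–C#).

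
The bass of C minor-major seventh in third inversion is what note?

B

In third inversion the seventh is lowest. For C minor-major seventh (C–Eb–G–B) that is B.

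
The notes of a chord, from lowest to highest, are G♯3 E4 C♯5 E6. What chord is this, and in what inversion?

C# minor, second inversion

The distinct note names are G#, E, C#. Stacked in thirds they read C#–E–G#, which is a minor triad on C#.
With the fifth (G#) in the bass, the chord is in second inversion (figured bass 6/4).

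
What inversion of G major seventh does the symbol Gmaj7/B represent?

first inversion

Gmaj7/B means G major seventh with B in the bass. B is the third of G major seventh (G–B–D–F#), so this is first inversion.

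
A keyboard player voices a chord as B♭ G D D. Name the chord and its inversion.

The distinct note names are Bb, G, D. Stacked in thirds they read G–Bb–D, which is a minor triad on G.
Bb is the third of G minor; third in the bass means first inversion (figured bass 6).

G minor, first inversion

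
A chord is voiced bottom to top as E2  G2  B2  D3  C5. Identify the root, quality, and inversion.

The pitch classes E, G, B, D, C arrange in thirds as C–E–G–B–D: a C major ninth chord.
With the third (E) in the bass, the chord is in first inversion.

C major ninth, first inversion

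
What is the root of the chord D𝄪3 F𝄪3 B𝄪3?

B##

D##, F##, B## are the tones of a B## diminished triad (B##–D##–F##), making B## the root.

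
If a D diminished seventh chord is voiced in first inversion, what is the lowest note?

F

D diminished seventh is D–F–Ab–Cb. First inversion places the third in the bass: F.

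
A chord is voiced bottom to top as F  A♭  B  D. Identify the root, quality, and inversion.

B diminished seventh, second inversion

Reducing to letter names: F, Ab, B, D. These stack in thirds as B–D–F–Ab — a B diminished seventh chord.
With the fifth (F) in the bass, the chord is in second inversion (figured bass 4/3).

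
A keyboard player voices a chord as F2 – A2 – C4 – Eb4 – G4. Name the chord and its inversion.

Reducing to letter names: F, A, C, Eb, G. These stack in thirds as F–A–C–Eb–G — an F dominant ninth chord.
With the root (F) in the bass, the chord is in root position.

F dominant ninth, root position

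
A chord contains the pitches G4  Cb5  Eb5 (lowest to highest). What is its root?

Reordering G, Cb, Eb into stacked thirds gives Cb–Eb–G; the bottom of that stack, Cb, is the root.

Cb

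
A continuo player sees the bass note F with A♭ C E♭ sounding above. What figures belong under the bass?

7

The notes F, Ab, C, Eb stack in thirds as F–Ab–C–Eb — an F minor seventh chord. The bass F is the root, so this is root position: figured 7.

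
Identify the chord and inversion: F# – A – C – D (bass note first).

D dominant seventh, first inversion

The distinct note names are F#, A, C, D. Stacked in thirds they read D–F#–A–C, which is a dominant seventh chord on D.
The lowest note is F#, the third of the chord, so this is first inversion (figured bass 6/5).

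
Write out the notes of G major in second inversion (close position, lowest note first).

D, G, B

Spelling G major: G–B–D. In second inversion the fifth is bass, giving D, G, B from the bottom.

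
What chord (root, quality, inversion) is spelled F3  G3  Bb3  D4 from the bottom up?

G minor seventh, third inversion

Reducing to letter names: F, G, Bb, D. These stack in thirds as G–Bb–D–F — a G minor seventh chord.
F is the seventh of G minor seventh; seventh in the bass means third inversion (figured bass 4/2).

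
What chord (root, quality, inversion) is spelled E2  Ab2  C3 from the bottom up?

The pitch classes E, Ab, C arrange in thirds as Ab–C–E: an Ab augmented triad.
The lowest note is E, the fifth of the chord, so this is second inversion (figured bass 6/4).

Ab augmented, second inversion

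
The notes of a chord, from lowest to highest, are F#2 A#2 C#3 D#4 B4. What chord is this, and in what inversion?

B major ninth, second inversion

The pitch classes F#, A#, C#, D#, B arrange in thirds as B–D#–F#–A#–C#: a B major ninth chord.
F# is the fifth of B major ninth; fifth in the bass means second inversion.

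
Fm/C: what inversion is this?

Fm/C means F minor with C in the bass. C is the fifth of F minor (F–Ab–C), so this is second inversion.

second inversion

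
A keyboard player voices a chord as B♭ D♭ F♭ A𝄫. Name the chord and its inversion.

Bb diminished seventh, root position

The distinct note names are Bb, Db, Fb, Abb. Stacked in thirds they read Bb–Db–Fb–Abb, which is a diminished seventh chord on Bb.
The lowest note is Bb, the root of the chord, so this is root position (figured bass 7).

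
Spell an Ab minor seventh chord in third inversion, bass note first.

Gb, Ab, Cb, Eb

Spelling Ab minor seventh: Ab–Cb–Eb–Gb. In third inversion the seventh is bass, giving Gb, Ab, Cb, Eb from the bottom.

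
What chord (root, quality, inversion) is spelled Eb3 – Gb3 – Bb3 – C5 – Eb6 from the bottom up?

C half-diminished seventh, first inversion

Reducing to letter names: Eb, Gb, Bb, C. These stack in thirds as C–Eb–Gb–Bb — a C half-diminished seventh chord.
Eb is the third of C half-diminished seventh; third in the bass means first inversion (figured bass 6/5).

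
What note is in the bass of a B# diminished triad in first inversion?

B# diminished is B#–D#–F#. First inversion places the third in the bass: D#.

D#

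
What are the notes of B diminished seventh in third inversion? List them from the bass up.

Ab, B, D, F

B diminished seventh is B–D–F–Ab. Third inversion puts the seventh (Ab) in the bass, with the remaining tones above: Ab, B, D, F.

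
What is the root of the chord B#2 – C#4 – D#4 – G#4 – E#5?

Reordering B#, C#, D#, G#, E# into stacked thirds gives C#–E#–G#–B#–D#; the bottom of that stack, C#, is the root.

C#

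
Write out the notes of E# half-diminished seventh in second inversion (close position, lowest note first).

B, D#, E#, G#

E# half-diminished seventh is E#–G#–B–D#. Second inversion puts the fifth (B) in the bass, with the remaining tones above: B, D#, E#, G#.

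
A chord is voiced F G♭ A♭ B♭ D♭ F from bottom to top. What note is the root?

F, Gb, Ab, Bb, Db are the tones of a Gb major ninth chord (Gb–Bb–Db–F–Ab), making Gb the root.

Gb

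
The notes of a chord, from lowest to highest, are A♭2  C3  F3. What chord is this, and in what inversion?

The pitch classes Ab, C, F arrange in thirds as F–Ab–C: an F minor triad.
Ab is the third of F minor; third in the bass means first inversion (figured bass 6).

F minor, first inversion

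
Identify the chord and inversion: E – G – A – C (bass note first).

The distinct note names are E, G, A, C. Stacked in thirds they read A–C–E–G, which is a minor seventh chord on A.
With the fifth (E) in the bass, the chord is in second inversion (figured bass 4/3).

A minor seventh, second inversion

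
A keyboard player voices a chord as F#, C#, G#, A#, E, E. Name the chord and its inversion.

F# dominant ninth, root position

The distinct note names are F#, C#, G#, A#, E. Stacked in thirds they read F#–A#–C#–E–G#, which is a dominant ninth chord on F#.
With the root (F#) in the bass, the chord is in root position.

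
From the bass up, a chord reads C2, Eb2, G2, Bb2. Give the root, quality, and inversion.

The pitch classes C, Eb, G, Bb arrange in thirds as C–Eb–G–Bb: a C minor seventh chord.
The lowest note is C, the root of the chord, so this is root position (figured bass 7).

C minor seventh, root position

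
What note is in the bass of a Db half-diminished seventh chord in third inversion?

Cb

The seventh of Db half-diminished seventh (Db–Fb–Abb–Cb) is Cb; that is the bass in third inversion.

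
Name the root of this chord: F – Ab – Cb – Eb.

F, Ab, Cb, Eb are the tones of an F half-diminished seventh chord (F–Ab–Cb–Eb), making F the root.

F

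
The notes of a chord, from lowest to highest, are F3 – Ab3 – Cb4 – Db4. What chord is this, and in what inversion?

Reducing to letter names: F, Ab, Cb, Db. These stack in thirds as Db–F–Ab–Cb — a Db dominant seventh chord.
The lowest note is F, the third of the chord, so this is first inversion (figured bass 6/5).

Db dominant seventh, first inversion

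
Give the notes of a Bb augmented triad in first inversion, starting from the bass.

D, F#, Bb

The chord tones are Bb–D–F#. With the third (D) lowest for first inversion: D, F#, Bb.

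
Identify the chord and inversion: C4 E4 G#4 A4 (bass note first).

The distinct note names are C, E, G#, A. Stacked in thirds they read A–C–E–G#, which is a minor-major seventh chord on A.
The lowest note is C, the third of the chord, so this is first inversion (figured bass 6/5).

A minor-major seventh, first inversion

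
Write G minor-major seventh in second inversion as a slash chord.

Gm(maj7)/D

Second inversion of G minor-major seventh has the fifth (D) in the bass. As a slash chord: Gm(maj7)/D.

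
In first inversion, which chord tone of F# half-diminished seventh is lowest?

F# half-diminished seventh is F#–A–C–E. First inversion places the third in the bass: A.

A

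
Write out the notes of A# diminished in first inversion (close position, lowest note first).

C#, E, A#

A# diminished is A#–C#–E. First inversion puts the third (C#) in the bass, with the remaining tones above: C#, E, A#.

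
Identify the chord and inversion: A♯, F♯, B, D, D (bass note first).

B minor-major seventh, third inversion

The distinct note names are A#, F#, B, D. Stacked in thirds they read B–D–F#–A#, which is a minor-major seventh chord on B.
The lowest note is A#, the seventh of the chord, so this is third inversion (figured bass 4/2).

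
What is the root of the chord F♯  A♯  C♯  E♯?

Reordering F#, A#, C#, E# into stacked thirds gives F#–A#–C#–E#; the bottom of that stack, F#, is the root.

F#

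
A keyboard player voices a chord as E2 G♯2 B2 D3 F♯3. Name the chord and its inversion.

E dominant ninth, root position

Reducing to letter names: E, G#, B, D, F#. These stack in thirds as E–G#–B–D–F# — an E dominant ninth chord.
With the root (E) in the bass, the chord is in root position.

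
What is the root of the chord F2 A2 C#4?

The distinct letter names are F, A, C#. Arranged as a stack of thirds they read F–A–C#, so F is the root (an F augmented triad).

F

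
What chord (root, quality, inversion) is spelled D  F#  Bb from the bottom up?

Bb augmented, first inversion

The pitch classes D, F#, Bb arrange in thirds as Bb–D–F#: a Bb augmented triad.
D is the third of Bb augmented; third in the bass means first inversion (figured bass 6).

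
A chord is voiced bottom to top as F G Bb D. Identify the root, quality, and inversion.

The distinct note names are F, G, Bb, D. Stacked in thirds they read G–Bb–D–F, which is a minor seventh chord on G.
F is the seventh of G minor seventh; seventh in the bass means third inversion (figured bass 4/2).

G minor seventh, third inversion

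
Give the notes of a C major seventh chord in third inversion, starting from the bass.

Spelling C major seventh: C–E–G–B. In third inversion the seventh is bass, giving B, C, E, G from the bottom.

B, C, E, G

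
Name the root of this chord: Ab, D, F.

Reordering Ab, D, F into stacked thirds gives D–F–Ab; the bottom of that stack, D, is the root.

D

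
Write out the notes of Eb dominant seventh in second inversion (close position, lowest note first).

The chord tones are Eb–G–Bb–Db. With the fifth (Bb) lowest for second inversion: Bb, Db, Eb, G.

Bb, Db, Eb, G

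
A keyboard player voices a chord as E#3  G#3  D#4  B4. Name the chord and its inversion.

E# half-diminished seventh, root position

The distinct note names are E#, G#, D#, B. Stacked in thirds they read E#–G#–B–D#, which is a half-diminished seventh chord on E#.
With the root (E#) in the bass, the chord is in root position (figured bass 7).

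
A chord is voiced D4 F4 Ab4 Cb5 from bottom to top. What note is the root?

D

Reordering D, F, Ab, Cb into stacked thirds gives D–F–Ab–Cb; the bottom of that stack, D, is the root.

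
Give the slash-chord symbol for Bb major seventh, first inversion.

First inversion of Bb major seventh has the third (D) in the bass. As a slash chord: Bbmaj7/D.

Bbmaj7/D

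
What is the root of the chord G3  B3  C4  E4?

The distinct letter names are G, B, C, E. Arranged as a stack of thirds they read C–E–G–B, so C is the root (a C major seventh chord).

C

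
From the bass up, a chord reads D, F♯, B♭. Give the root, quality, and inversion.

The distinct note names are D, F#, Bb. Stacked in thirds they read Bb–D–F#, which is an augmented triad on Bb.
D is the third of Bb augmented; third in the bass means first inversion (figured bass 6).

Bb augmented, first inversion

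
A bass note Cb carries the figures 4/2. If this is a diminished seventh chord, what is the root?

The figures 4/2 mean the seventh of the chord is in the bass. If Cb is the seventh of a diminished seventh chord, the root is D (chord tones D–F–Ab–Cb).

D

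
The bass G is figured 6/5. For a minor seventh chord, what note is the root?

The figures 6/5 mean the third of the chord is in the bass. If G is the third of a minor seventh chord, the root is E (chord tones E–G–B–D).

E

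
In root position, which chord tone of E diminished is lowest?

In root position the root is lowest. For E diminished (E–G–Bb) that is E.

E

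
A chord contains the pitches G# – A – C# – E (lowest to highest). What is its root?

G#, A, C#, E are the tones of an A major seventh chord (A–C#–E–G#), making A the root.

A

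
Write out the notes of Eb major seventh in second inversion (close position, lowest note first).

Eb major seventh is Eb–G–Bb–D. Second inversion puts the fifth (Bb) in the bass, with the remaining tones above: Bb, D, Eb, G.

Bb, D, Eb, G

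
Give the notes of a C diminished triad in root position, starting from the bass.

Spelling C diminished: C–Eb–Gb. In root position the root is bass, giving C, Eb, Gb from the bottom.

C, Eb, Gb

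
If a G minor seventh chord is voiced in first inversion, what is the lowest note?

Bb

The third of G minor seventh (G–Bb–D–F) is Bb; that is the bass in first inversion.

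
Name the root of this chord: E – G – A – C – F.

The distinct letter names are E, G, A, C, F. Arranged as a stack of thirds they read F–A–C–E–G, so F is the root (an F major ninth chord).

F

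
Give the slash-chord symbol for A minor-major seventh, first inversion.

Am(maj7)/C

First inversion of A minor-major seventh has the third (C) in the bass. As a slash chord: Am(maj7)/C.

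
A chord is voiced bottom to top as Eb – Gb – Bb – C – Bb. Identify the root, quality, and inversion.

The pitch classes Eb, Gb, Bb, C arrange in thirds as C–Eb–Gb–Bb: a C half-diminished seventh chord.
Eb is the third of C half-diminished seventh; third in the bass means first inversion (figured bass 6/5).

C half-diminished seventh, first inversion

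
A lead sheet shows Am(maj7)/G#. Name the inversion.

third inversion

Am(maj7)/G# means A minor-major seventh with G# in the bass. G# is the seventh of A minor-major seventh (A–C–E–G#), so this is third inversion.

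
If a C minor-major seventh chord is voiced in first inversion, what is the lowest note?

C minor-major seventh is C–Eb–G–B. First inversion places the third in the bass: Eb.

Eb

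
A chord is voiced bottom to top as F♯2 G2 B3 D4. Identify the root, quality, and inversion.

Reducing to letter names: F#, G, B, D. These stack in thirds as G–B–D–F# — a G major seventh chord.
The lowest note is F#, the seventh of the chord, so this is third inversion (figured bass 4/2).

G major seventh, third inversion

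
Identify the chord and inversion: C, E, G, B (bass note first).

C major seventh, root position

Reducing to letter names: C, E, G, B. These stack in thirds as C–E–G–B — a C major seventh chord.
With the root (C) in the bass, the chord is in root position (figured bass 7).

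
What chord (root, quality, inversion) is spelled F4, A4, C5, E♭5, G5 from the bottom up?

F dominant ninth, root position

The distinct note names are F, A, C, Eb, G. Stacked in thirds they read F–A–C–Eb–G, which is a dominant ninth chord on F.
The lowest note is F, the root of the chord, so this is root position.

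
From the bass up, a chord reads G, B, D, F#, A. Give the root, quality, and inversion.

Reducing to letter names: G, B, D, F#, A. These stack in thirds as G–B–D–F#–A — a G major ninth chord.
G is the root of G major ninth; root in the bass means root position.

G major ninth, root position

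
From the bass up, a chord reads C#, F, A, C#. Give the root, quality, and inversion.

Reducing to letter names: C#, F, A. These stack in thirds as F–A–C# — an F augmented triad.
With the fifth (C#) in the bass, the chord is in second inversion (figured bass 6/4).

F augmented, second inversion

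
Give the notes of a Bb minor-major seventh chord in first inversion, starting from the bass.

Db, F, A, Bb

The chord tones are Bb–Db–F–A. With the third (Db) lowest for first inversion: Db, F, A, Bb.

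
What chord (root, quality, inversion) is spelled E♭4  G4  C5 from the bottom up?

C minor, first inversion

The pitch classes Eb, G, C arrange in thirds as C–Eb–G: a C minor triad.
Eb is the third of C minor; third in the bass means first inversion (figured bass 6).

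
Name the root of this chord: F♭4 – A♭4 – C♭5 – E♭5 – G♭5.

Fb

Fb, Ab, Cb, Eb, Gb are the tones of an Fb major ninth chord (Fb–Ab–Cb–Eb–Gb), making Fb the root.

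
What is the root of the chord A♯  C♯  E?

A#, C#, E are the tones of an A# diminished triad (A#–C#–E), making A# the root.

A#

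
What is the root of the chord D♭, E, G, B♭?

Db, E, G, Bb are the tones of an E diminished seventh chord (E–G–Bb–Db), making E the root.

E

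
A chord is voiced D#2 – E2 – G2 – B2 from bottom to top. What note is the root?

E

The distinct letter names are D#, E, G, B. Arranged as a stack of thirds they read E–G–B–D#, so E is the root (an E minor-major seventh chord).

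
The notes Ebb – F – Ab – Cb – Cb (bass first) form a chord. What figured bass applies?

4/2

The notes Ebb, F, Ab, Cb stack in thirds as F–Ab–Cb–Ebb — an F diminished seventh chord. The bass Ebb is the seventh, so this is third inversion: figured 4/2.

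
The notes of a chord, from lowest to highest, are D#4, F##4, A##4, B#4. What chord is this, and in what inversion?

The distinct note names are D#, F##, A##, B#. Stacked in thirds they read B#–D#–F##–A##, which is a minor-major seventh chord on B#.
With the third (D#) in the bass, the chord is in first inversion (figured bass 6/5).

B# minor-major seventh, first inversion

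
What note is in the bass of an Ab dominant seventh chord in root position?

Ab

Ab dominant seventh is Ab–C–Eb–Gb. Root position places the root in the bass: Ab.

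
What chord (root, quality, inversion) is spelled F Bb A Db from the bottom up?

Bb minor-major seventh, second inversion

The distinct note names are F, Bb, A, Db. Stacked in thirds they read Bb–Db–F–A, which is a minor-major seventh chord on Bb.
F is the fifth of Bb minor-major seventh; fifth in the bass means second inversion (figured bass 4/3).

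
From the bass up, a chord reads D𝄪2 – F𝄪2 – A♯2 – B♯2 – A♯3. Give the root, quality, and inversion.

Reducing to letter names: D##, F##, A#, B#. These stack in thirds as B#–D##–F##–A# — a B# dominant seventh chord.
D## is the third of B# dominant seventh; third in the bass means first inversion (figured bass 6/5).

B# dominant seventh, first inversion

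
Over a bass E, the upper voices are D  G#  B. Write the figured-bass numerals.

7

The notes E, D, G#, B stack in thirds as E–G#–B–D — an E dominant seventh chord. The bass E is the root, so this is root position: figured 7.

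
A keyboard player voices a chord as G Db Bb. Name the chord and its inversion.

G diminished, root position

The pitch classes G, Db, Bb arrange in thirds as G–Bb–Db: a G diminished triad.
With the root (G) in the bass, the chord is in root position (figured bass 5/3).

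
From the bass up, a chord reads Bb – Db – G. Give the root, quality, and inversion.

The pitch classes Bb, Db, G arrange in thirds as G–Bb–Db: a G diminished triad.
With the third (Bb) in the bass, the chord is in first inversion (figured bass 6).

G diminished, first inversion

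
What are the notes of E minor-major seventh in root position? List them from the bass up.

Spelling E minor-major seventh: E–G–B–D#. In root position the root is bass, giving E, G, B, D# from the bottom.

E, G, B, D#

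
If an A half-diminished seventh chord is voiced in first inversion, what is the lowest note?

The third of A half-diminished seventh (A–C–Eb–G) is C; that is the bass in first inversion.

C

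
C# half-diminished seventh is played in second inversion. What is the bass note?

In second inversion the fifth is lowest. For C# half-diminished seventh (C#–E–G–B) that is G.

G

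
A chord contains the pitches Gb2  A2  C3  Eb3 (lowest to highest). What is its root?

The distinct letter names are Gb, A, C, Eb. Arranged as a stack of thirds they read A–C–Eb–Gb, so A is the root (an A diminished seventh chord).

A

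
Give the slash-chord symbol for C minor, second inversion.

Cm/G

Second inversion of C minor has the fifth (G) in the bass. As a slash chord: Cm/G.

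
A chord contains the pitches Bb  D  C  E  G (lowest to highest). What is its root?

C

Reordering Bb, D, C, E, G into stacked thirds gives C–E–G–Bb–D; the bottom of that stack, C, is the root.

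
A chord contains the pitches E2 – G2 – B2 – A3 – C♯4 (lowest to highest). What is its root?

E, G, B, A, C# are the tones of an A dominant ninth chord (A–C#–E–G–B), making A the root.

A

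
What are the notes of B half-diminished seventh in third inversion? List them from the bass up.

A, B, D, F

The chord tones are B–D–F–A. With the seventh (A) lowest for third inversion: A, B, D, F.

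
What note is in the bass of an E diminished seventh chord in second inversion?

Bb

The fifth of E diminished seventh (E–G–Bb–Db) is Bb; that is the bass in second inversion.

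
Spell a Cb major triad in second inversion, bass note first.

Gb, Cb, Eb

Cb major is Cb–Eb–Gb. Second inversion puts the fifth (Gb) in the bass, with the remaining tones above: Gb, Cb, Eb.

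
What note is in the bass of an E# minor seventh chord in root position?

In root position the root is lowest. For E# minor seventh (E#–G#–B#–D#) that is E#.

E#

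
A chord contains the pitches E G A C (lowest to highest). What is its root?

E, G, A, C are the tones of an A minor seventh chord (A–C–E–G), making A the root.

A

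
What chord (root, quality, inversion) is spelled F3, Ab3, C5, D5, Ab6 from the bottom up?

D half-diminished seventh, first inversion

Reducing to letter names: F, Ab, C, D. These stack in thirds as D–F–Ab–C — a D half-diminished seventh chord.
With the third (F) in the bass, the chord is in first inversion (figured bass 6/5).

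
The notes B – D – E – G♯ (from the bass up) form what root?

Reordering B, D, E, G# into stacked thirds gives E–G#–B–D; the bottom of that stack, E, is the root.

E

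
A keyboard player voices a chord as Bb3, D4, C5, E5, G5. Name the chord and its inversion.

The distinct note names are Bb, D, C, E, G. Stacked in thirds they read C–E–G–Bb–D, which is a dominant ninth chord on C.
Bb is the seventh of C dominant ninth; seventh in the bass means third inversion.

C dominant ninth, third inversion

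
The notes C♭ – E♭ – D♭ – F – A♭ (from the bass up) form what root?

Cb, Eb, Db, F, Ab are the tones of a Db dominant ninth chord (Db–F–Ab–Cb–Eb), making Db the root.

Db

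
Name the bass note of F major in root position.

The root of F major (F–A–C) is F; that is the bass in root position.

F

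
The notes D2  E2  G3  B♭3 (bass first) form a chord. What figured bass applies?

4/2

The notes D, E, G, Bb stack in thirds as E–G–Bb–D — an E half-diminished seventh chord. The bass D is the seventh, so this is third inversion: figured 4/2.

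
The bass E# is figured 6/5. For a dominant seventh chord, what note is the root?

The figures 6/5 mean the third of the chord is in the bass. If E# is the third of a dominant seventh chord, the root is C# (chord tones C#–E#–G#–B).

C#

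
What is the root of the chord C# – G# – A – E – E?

A

The distinct letter names are C#, G#, A, E. Arranged as a stack of thirds they read A–C#–E–G#, so A is the root (an A major seventh chord).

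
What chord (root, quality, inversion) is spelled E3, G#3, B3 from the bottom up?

E major, root position

Reducing to letter names: E, G#, B. These stack in thirds as E–G#–B — an E major triad.
The lowest note is E, the root of the chord, so this is root position (figured bass 5/3).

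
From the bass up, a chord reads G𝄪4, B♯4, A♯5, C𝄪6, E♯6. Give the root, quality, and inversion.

Reducing to letter names: G##, B#, A#, C##, E#. These stack in thirds as A#–C##–E#–G##–B# — an A# major ninth chord.
With the seventh (G##) in the bass, the chord is in third inversion.

A# major ninth, third inversion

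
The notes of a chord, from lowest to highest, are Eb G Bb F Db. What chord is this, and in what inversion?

Reducing to letter names: Eb, G, Bb, F, Db. These stack in thirds as Eb–G–Bb–Db–F — an Eb dominant ninth chord.
The lowest note is Eb, the root of the chord, so this is root position.

Eb dominant ninth, root position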